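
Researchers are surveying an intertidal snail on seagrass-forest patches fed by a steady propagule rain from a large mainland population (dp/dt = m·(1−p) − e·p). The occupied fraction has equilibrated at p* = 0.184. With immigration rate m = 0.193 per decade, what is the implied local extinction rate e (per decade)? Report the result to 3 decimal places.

At equilibrium m(1−p*) = e·p*, so e = m(1−p*)/p*.
e = 0.193 × 0.8160 / 0.184 = 0.8559.

0.856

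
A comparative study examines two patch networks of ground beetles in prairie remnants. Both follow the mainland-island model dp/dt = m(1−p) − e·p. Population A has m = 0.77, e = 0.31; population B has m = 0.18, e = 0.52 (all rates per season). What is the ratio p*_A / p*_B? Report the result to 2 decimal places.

A: p*_A = m/(m+e) = 0.77/1.0800 = 0.7130.
B: p*_B = 0.18/0.7000 = 0.2571.
p*_A / p*_B = 0.7130/0.2571 = 2.7726.

2.77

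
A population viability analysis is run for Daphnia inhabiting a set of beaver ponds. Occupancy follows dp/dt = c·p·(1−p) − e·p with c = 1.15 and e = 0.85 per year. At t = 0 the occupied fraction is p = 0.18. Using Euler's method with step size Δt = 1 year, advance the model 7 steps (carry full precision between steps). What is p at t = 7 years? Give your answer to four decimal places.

Update rule: p ← p + [c·p·(1−p) − e·p]·Δt with Δt = 1.
step 1: Δp = +0.01674, p = 0.19674
step 2: Δp = +0.01451, p = 0.21125
step 3: Δp = +0.01205, p = 0.22330
step 4: Δp = +0.00965, p = 0.23295
step 5: Δp = +0.00748, p = 0.24043
step 6: Δp = +0.00565, p = 0.24608
step 7: Δp = +0.00418, p = 0.25027

0.2503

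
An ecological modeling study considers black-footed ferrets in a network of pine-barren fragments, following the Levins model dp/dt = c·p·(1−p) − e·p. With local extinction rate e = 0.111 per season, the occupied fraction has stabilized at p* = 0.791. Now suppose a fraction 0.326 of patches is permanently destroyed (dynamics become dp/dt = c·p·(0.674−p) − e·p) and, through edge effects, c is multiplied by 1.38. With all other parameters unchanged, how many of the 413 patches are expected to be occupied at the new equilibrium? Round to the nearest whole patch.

Balance c(1−p*) = e gives c = e/(1 − 0.79100) = 0.111/0.20900 = 0.53110.
New p* = 0.674 − e/c = 0.674 − 0.11100/0.73292 = 0.52255.
Expected occupied = 413 × 0.52255 = 215.81 ≈ 216.

216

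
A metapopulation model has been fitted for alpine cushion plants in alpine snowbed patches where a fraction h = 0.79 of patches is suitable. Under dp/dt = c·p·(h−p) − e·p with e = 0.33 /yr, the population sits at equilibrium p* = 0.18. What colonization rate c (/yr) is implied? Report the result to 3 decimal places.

At equilibrium c(h−p*) = e, so c = e/(h−p*).
c = 0.33/(0.79 − 0.18) = 0.33/0.6100 = 0.5410.

0.541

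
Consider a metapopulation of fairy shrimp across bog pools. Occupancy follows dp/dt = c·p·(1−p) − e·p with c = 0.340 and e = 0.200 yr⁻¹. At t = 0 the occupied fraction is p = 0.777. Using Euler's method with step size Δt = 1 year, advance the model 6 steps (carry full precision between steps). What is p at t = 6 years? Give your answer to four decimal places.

Update rule: p ← p + [c·p·(1−p) − e·p]·Δt with Δt = 1.
step 1: Δp = -0.09649, p = 0.68051
step 2: Δp = -0.06218, p = 0.61833
step 3: Δp = -0.04343, p = 0.57490
step 4: Δp = -0.03189, p = 0.54302
step 5: Δp = -0.02423, p = 0.51878
step 6: Δp = -0.01888, p = 0.49991

0.4999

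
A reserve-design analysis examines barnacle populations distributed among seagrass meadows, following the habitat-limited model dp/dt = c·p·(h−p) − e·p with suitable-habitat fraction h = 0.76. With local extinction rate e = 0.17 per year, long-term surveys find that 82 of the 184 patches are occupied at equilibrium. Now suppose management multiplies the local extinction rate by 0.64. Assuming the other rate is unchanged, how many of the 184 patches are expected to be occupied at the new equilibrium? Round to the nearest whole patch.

103

Observed p* = 82/184 = 0.44565.
Balance c(h−p*) = e gives c = e/(0.76 − 0.44565) = 0.17/0.31435 = 0.54080.
New p* = 0.76 − e/c = 0.76 − 0.10880/0.54080 = 0.55882.
Expected occupied = 184 × 0.55882 = 102.82 ≈ 103.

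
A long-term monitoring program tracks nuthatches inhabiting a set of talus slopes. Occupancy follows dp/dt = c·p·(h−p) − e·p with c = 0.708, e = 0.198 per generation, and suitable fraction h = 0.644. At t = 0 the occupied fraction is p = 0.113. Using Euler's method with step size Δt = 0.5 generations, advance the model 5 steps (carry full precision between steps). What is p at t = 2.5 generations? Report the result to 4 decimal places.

Update rule: p ← p + [c·p·(h−p) − e·p]·Δt with Δt = 0.5.
step 1: Δp = +0.01005, p = 0.12305
step 2: Δp = +0.01051, p = 0.13356
step 3: Δp = +0.01091, p = 0.14448
step 4: Δp = +0.01124, p = 0.15572
step 5: Δp = +0.01150, p = 0.16722

0.1672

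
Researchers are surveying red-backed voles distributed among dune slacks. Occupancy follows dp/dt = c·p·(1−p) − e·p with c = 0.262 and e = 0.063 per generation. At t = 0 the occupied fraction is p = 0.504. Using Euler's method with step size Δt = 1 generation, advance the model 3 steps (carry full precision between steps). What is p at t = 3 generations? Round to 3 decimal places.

Update rule: p ← p + [c·p·(1−p) − e·p]·Δt with Δt = 1.
t = 1: p = 0.50400 + (+0.03374) = 0.53774
t = 2: p = 0.53774 + (+0.03125) = 0.56899
t = 3: p = 0.56899 + (+0.02841) = 0.59740

0.597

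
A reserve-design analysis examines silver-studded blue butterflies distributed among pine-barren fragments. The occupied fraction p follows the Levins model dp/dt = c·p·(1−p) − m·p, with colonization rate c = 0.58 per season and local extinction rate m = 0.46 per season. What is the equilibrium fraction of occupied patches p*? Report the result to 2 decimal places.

Setting dp/dt = 0 and dividing through by p* gives c·(1−p*) = m.
So p* = 1 − m/c = 1 − 0.46/0.58 = 1 − 0.7931 = 0.2069.

0.21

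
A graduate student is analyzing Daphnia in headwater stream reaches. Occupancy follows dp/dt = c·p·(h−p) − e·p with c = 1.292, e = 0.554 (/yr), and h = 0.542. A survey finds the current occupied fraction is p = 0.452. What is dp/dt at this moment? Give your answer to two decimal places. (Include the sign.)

-0.20

Colonization term: c·p·(h−p) = 1.292×0.452×0.0900 = 0.05256.
Extinction term: e·p = 0.25041.
dp/dt = 0.05256 − 0.25041 = -0.19785.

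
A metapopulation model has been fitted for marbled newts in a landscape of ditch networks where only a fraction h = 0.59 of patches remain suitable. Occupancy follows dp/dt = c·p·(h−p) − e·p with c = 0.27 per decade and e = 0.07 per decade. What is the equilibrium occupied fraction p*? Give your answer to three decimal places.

0.331

Setting dp/dt = 0 and dividing by p* gives c·(h−p*) = e.
So p* = h − e/c = 0.59 − 0.07/0.27 = 0.59 − 0.2593 = 0.3307.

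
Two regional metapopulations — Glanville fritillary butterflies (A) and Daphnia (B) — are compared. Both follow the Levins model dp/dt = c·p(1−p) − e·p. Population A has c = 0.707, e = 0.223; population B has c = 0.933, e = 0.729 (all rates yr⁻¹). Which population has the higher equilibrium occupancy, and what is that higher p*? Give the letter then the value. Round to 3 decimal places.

A: p*_A = 1 − 0.223/0.707 = 0.6846.
B: p*_B = 1 − 0.729/0.933 = 0.2186.
A is higher at 0.6846.

A, 0.685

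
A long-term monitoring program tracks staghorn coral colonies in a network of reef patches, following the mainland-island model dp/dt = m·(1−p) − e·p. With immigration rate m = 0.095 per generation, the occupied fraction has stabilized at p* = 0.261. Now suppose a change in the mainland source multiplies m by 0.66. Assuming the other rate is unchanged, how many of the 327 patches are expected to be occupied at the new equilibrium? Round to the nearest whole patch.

62

Balance m(1−p*) = e·p* gives e = m(1−p*)/p* = 0.095×0.73900/0.26100 = 0.26898.
New p* = m/(m+e) = 0.06270/(0.06270+0.26898) = 0.18904.
Expected occupied = 327 × 0.18904 = 61.82 ≈ 62.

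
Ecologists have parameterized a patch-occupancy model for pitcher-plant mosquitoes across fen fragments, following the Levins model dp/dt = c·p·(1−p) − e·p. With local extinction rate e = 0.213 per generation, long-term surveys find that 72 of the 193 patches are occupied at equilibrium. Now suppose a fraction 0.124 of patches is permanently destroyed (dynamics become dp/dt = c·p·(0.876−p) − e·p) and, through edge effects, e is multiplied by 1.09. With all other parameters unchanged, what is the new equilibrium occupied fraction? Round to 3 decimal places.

Observed p* = 72/193 = 0.37306.
Balance c(1−p*) = e gives c = e/(1 − 0.37306) = 0.213/0.62694 = 0.33975.
New p* = 0.876 − e/c = 0.876 − 0.23217/0.33975 = 0.19264.

0.193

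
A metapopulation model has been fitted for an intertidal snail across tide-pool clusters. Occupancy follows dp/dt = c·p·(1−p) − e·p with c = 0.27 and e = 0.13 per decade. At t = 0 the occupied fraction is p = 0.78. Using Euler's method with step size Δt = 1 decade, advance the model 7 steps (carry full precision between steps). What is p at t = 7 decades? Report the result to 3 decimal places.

0.583

Update rule: p ← p + [c·p·(1−p) − e·p]·Δt with Δt = 1.
t = 1: p = 0.78000 + (-0.05507) = 0.72493
t = 2: p = 0.72493 + (-0.04040) = 0.68453
t = 3: p = 0.68453 + (-0.03068) = 0.65385
t = 4: p = 0.65385 + (-0.02389) = 0.62996
t = 5: p = 0.62996 + (-0.01895) = 0.61100
t = 6: p = 0.61100 + (-0.01526) = 0.59575
t = 7: p = 0.59575 + (-0.01242) = 0.58332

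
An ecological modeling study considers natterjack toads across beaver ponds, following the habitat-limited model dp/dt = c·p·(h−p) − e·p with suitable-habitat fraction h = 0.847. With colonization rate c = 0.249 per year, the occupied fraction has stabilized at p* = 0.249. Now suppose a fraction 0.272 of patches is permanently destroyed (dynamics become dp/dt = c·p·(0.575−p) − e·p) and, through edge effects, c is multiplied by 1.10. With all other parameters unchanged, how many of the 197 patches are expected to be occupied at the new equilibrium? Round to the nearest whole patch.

Balance c(h−p*) = e gives e = 0.249×(0.847 − 0.24900) = 0.14890.
New p* = 0.575 − e/c = 0.575 − 0.14890/0.27390 = 0.03137.
Expected occupied = 197 × 0.03137 = 6.18 ≈ 6.

6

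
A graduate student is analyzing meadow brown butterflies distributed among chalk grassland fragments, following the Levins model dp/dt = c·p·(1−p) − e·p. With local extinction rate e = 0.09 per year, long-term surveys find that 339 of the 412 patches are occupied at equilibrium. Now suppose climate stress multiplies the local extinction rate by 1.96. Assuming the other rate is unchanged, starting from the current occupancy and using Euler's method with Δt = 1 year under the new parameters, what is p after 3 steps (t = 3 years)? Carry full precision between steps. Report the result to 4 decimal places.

0.6917

Observed p* = 339/412 = 0.82282.
Balance c(1−p*) = e gives c = e/(1 − 0.82282) = 0.09/0.17718 = 0.50795.
Starting from p₀ = 0.82282; update p ← p + (dp/dt)·Δt with the new parameters.
t = 1: p = 0.82282 + (-0.07109) = 0.75172
t = 2: p = 0.75172 + (-0.03780) = 0.71392
t = 3: p = 0.71392 + (-0.02219) = 0.69173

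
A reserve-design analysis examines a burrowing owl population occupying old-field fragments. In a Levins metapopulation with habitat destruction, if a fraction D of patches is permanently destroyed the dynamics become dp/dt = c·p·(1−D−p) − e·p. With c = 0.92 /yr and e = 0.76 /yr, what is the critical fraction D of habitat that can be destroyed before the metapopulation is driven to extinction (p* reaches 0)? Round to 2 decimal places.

0.17

The nontrivial equilibrium is p* = (1−D) − e/c; extinction occurs when this hits zero.
So D_crit = 1 − e/c = 1 − 0.76/0.92 = 1 − 0.8261 = 0.1739.
Note this equals the original equilibrium occupancy — the Levins extinction-debt result.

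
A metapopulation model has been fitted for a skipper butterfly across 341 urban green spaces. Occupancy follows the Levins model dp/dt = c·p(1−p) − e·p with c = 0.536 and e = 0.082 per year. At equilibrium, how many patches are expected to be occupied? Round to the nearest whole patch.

289

p* = 1 − e/c = 1 − 0.082/0.536 = 0.8470.
Expected occupied patches = N × p* = 341 × 0.8470 = 288.83 ≈ 289.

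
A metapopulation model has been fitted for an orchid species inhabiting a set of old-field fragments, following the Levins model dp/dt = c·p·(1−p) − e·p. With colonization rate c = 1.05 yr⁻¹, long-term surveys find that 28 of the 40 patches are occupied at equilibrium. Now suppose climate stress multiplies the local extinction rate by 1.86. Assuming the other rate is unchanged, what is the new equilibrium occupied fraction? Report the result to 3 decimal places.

0.442

Observed p* = 28/40 = 0.70000.
Balance c(1−p*) = e gives e = 1.05×(1 − 0.70000) = 0.31500.
New p* = 1 − e/c = 1 − 0.58590/1.05000 = 0.44200.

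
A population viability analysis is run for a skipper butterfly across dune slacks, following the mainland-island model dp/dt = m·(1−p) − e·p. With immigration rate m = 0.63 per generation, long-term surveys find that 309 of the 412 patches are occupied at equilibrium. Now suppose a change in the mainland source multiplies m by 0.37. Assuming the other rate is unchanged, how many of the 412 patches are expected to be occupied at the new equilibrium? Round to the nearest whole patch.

217

Observed p* = 309/412 = 0.75000.
Balance m(1−p*) = e·p* gives e = m(1−p*)/p* = 0.63×0.25000/0.75000 = 0.21000.
New p* = m/(m+e) = 0.23310/(0.23310+0.21000) = 0.52607.
Expected occupied = 412 × 0.52607 = 216.74 ≈ 217.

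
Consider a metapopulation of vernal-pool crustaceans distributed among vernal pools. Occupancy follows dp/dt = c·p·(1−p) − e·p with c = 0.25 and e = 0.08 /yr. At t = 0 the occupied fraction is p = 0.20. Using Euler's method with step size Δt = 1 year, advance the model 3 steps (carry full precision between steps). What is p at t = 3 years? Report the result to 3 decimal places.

0.276

Update rule: p ← p + [c·p·(1−p) − e·p]·Δt with Δt = 1.
step 1: Δp = +0.02400, p = 0.22400
step 2: Δp = +0.02554, p = 0.24954
step 3: Δp = +0.02685, p = 0.27639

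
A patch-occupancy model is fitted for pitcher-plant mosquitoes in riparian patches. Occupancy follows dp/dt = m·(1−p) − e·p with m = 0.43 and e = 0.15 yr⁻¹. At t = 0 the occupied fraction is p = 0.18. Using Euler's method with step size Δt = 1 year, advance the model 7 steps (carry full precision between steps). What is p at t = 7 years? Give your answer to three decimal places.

0.740

Update rule: p ← p + [m·(1−p) − e·p]·Δt with Δt = 1.
p: 0.18000 → 0.50560  (Δp = +0.32560)
p: 0.50560 → 0.64235  (Δp = +0.13675)
p: 0.64235 → 0.69979  (Δp = +0.05744)
p: 0.69979 → 0.72391  (Δp = +0.02412)
p: 0.72391 → 0.73404  (Δp = +0.01013)
p: 0.73404 → 0.73830  (Δp = +0.00426)
p: 0.73830 → 0.74009  (Δp = +0.00179)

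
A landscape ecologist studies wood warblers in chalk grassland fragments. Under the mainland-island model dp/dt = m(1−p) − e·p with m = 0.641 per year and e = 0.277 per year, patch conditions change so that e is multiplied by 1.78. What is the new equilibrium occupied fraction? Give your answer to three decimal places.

0.565

Before: p* = 0.641/(0.641+0.277) = 0.6983.
After: m = 0.641, e = 0.49306; p* = 0.641/1.1341 = 0.5652.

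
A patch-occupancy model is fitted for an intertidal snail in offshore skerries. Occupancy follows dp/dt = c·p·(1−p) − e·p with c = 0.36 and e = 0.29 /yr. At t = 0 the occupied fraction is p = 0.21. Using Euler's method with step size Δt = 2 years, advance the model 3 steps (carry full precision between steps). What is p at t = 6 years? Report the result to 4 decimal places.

0.2040

Update rule: p ← p + [c·p·(1−p) − e·p]·Δt with Δt = 2.
step 1: Δp = -0.00235, p = 0.20765
step 2: Δp = -0.00197, p = 0.20567
step 3: Δp = -0.00166, p = 0.20401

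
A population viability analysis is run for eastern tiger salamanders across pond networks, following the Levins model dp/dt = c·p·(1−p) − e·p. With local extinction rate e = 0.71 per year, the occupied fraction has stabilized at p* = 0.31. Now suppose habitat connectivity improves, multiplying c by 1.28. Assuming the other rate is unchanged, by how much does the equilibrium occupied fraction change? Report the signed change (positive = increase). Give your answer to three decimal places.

0.151

Balance c(1−p*) = e gives c = e/(1 − 0.31000) = 0.71/0.69000 = 1.02899.
New p* = 1 − e/c = 1 − 0.71000/1.31711 = 0.46094.
Δp* = 0.46094 − 0.31000 = +0.15094.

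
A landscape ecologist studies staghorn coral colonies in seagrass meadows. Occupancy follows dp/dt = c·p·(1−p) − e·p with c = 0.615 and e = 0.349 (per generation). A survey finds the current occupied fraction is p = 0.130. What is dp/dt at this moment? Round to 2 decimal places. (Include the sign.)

Colonization term: c·p·(1−p) = 0.615×0.130×0.8700 = 0.06956.
Extinction term: e·p = 0.04537.
dp/dt = 0.06956 − 0.04537 = 0.02419.

0.02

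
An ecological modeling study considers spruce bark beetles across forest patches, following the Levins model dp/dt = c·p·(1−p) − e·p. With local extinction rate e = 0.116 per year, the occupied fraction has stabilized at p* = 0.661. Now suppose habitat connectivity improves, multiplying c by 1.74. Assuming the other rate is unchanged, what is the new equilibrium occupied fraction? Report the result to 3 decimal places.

Balance c(1−p*) = e gives c = e/(1 − 0.66100) = 0.116/0.33900 = 0.34218.
New p* = 1 − e/c = 1 − 0.11600/0.59539 = 0.80517.

0.805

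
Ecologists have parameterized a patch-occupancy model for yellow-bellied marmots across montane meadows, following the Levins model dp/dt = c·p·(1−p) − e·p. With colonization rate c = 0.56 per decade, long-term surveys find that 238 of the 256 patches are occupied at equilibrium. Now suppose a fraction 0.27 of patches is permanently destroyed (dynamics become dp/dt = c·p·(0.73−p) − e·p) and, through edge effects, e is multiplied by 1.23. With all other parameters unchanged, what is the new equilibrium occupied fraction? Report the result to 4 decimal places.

0.6435

Observed p* = 238/256 = 0.92969.
Balance c(1−p*) = e gives e = 0.56×(1 − 0.92969) = 0.03937.
New p* = 0.73 − e/c = 0.73 − 0.04843/0.56000 = 0.64352.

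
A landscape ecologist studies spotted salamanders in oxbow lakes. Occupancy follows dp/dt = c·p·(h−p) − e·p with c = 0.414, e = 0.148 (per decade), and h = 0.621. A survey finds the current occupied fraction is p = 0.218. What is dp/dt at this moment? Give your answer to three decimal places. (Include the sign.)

0.004

Colonization term: c·p·(h−p) = 0.414×0.218×0.4030 = 0.03637.
Extinction term: e·p = 0.03226.
dp/dt = 0.03637 − 0.03226 = 0.00411.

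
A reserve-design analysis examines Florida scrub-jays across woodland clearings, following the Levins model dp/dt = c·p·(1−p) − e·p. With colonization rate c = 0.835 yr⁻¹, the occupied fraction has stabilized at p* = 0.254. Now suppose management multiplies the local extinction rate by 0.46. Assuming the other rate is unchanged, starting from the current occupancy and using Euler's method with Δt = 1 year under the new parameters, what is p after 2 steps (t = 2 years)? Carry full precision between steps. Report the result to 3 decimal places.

Balance c(1−p*) = e gives e = 0.835×(1 − 0.25400) = 0.62291.
Starting from p₀ = 0.25400; update p ← p + (dp/dt)·Δt with the new parameters.
  1  |  dp/dt·Δt = +0.085438  |  p_1 = 0.339438
  2  |  dp/dt·Δt = +0.089961  |  p_2 = 0.429400

0.429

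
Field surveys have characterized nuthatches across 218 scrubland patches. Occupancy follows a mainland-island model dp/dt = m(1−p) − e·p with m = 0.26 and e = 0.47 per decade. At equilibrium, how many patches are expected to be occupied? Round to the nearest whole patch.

p* = m/(m+e) = 0.26/0.7300 = 0.3562.
Expected occupied patches = N × p* = 218 × 0.3562 = 77.64 ≈ 78.

78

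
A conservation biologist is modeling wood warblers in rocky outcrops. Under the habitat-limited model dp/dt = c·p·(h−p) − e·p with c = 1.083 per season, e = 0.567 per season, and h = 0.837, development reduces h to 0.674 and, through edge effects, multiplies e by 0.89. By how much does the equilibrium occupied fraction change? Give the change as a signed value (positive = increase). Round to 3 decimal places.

-0.105

Before: p* = h − e/c = 0.837 − 0.567/1.083 = 0.837 − 0.5235 = 0.3135.
After: c = 1.083, e = 0.50463, h = 0.674; p* = 0.674 − 0.50463/1.083 = 0.2080.
Δp* = 0.2080 − 0.3135 = -0.1054.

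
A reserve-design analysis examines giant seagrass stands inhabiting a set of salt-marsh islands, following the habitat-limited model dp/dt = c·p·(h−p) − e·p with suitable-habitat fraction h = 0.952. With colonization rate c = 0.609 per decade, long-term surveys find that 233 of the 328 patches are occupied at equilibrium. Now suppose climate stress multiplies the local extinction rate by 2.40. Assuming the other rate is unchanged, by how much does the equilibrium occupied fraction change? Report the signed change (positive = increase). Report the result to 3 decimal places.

-0.338

Observed p* = 233/328 = 0.71037.
Balance c(h−p*) = e gives e = 0.609×(0.952 − 0.71037) = 0.14715.
New p* = 0.952 − e/c = 0.952 − 0.35316/0.60900 = 0.37210.
Δp* = 0.37210 − 0.71037 = -0.33827.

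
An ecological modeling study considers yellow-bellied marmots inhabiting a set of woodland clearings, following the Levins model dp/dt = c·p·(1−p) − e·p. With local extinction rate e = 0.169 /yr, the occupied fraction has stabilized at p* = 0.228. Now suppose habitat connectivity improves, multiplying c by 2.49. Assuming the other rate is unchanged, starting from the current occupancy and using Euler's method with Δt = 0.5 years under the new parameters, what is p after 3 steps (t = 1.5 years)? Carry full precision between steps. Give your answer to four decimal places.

0.3185

Balance c(1−p*) = e gives c = e/(1 − 0.22800) = 0.169/0.77200 = 0.21891.
Starting from p₀ = 0.22800; update p ← p + (dp/dt)·Δt with the new parameters.
t = 0.5: p = 0.22800 + (+0.02871) = 0.25671
t = 1: p = 0.25671 + (+0.03031) = 0.28702
t = 1.5: p = 0.28702 + (+0.03152) = 0.31854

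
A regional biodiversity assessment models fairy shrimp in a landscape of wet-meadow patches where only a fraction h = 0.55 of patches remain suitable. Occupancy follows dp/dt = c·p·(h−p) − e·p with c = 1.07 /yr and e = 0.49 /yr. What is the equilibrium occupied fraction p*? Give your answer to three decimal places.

Setting dp/dt = 0 and dividing by p* gives c·(h−p*) = e.
So p* = h − e/c = 0.55 − 0.49/1.07 = 0.55 − 0.4579 = 0.0921.

0.092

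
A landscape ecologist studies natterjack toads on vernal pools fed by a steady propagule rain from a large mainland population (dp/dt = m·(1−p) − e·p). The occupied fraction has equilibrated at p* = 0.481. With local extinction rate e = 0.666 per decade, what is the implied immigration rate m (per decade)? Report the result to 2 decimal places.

0.62

At equilibrium m(1−p*) = e·p*, so m = e·p*/(1−p*).
m = 0.666 × 0.481 / 0.5190 = 0.3203/0.5190 = 0.6172.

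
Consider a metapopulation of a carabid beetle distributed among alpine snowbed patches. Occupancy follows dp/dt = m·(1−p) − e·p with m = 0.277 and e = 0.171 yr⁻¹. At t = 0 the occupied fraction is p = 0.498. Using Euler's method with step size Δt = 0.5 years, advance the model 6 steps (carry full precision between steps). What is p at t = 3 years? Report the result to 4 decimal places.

0.5920

Update rule: p ← p + [m·(1−p) − e·p]·Δt with Δt = 0.5.
t = 0.5: p = 0.49800 + (+0.02695) = 0.52495
t = 1: p = 0.52495 + (+0.02091) = 0.54586
t = 1.5: p = 0.54586 + (+0.01623) = 0.56209
t = 2: p = 0.56209 + (+0.01259) = 0.57468
t = 2.5: p = 0.57468 + (+0.00977) = 0.58445
t = 3: p = 0.58445 + (+0.00758) = 0.59203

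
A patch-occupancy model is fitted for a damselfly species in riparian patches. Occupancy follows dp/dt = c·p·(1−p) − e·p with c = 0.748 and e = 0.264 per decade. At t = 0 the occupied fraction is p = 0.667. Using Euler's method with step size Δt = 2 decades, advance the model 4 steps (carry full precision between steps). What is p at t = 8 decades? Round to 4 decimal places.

0.6471

Update rule: p ← p + [c·p·(1−p) − e·p]·Δt with Δt = 2.
p: 0.66700 → 0.64710  (Δp = -0.01990)
p: 0.64710 → 0.64706  (Δp = -0.00004)
p: 0.64706 → 0.64706  (Δp = -0.00000)
p: 0.64706 → 0.64706  (Δp = -0.00000)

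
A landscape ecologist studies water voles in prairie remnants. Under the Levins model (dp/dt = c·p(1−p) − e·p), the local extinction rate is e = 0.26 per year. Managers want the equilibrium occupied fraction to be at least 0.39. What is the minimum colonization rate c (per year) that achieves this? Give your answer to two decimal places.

p* = 1 − e/c ≥ 0.39 requires e/c ≤ 0.6100, i.e. c ≥ e/0.6100.
c_min = 0.26/0.6100 = 0.4262.

0.43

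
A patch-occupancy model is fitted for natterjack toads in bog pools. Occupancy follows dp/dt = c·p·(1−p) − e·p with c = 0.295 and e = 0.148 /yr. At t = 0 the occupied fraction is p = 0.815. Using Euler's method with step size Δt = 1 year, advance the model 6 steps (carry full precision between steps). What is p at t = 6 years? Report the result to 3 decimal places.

Update rule: p ← p + [c·p·(1−p) − e·p]·Δt with Δt = 1.
step 1: Δp = -0.07614, p = 0.73886
step 2: Δp = -0.05243, p = 0.68643
step 3: Δp = -0.03809, p = 0.64833
step 4: Δp = -0.02869, p = 0.61964
step 5: Δp = -0.02218, p = 0.59746
step 6: Δp = -0.01748, p = 0.57998

0.580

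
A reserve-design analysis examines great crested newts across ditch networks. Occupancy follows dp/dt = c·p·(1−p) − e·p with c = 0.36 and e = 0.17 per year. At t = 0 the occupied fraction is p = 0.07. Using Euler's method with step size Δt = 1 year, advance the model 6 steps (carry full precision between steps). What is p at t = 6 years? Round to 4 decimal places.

Update rule: p ← p + [c·p·(1−p) − e·p]·Δt with Δt = 1.
t = 1: p = 0.07000 + (+0.01154) = 0.08154
t = 2: p = 0.08154 + (+0.01310) = 0.09463
t = 3: p = 0.09463 + (+0.01476) = 0.10939
t = 4: p = 0.10939 + (+0.01648) = 0.12587
t = 5: p = 0.12587 + (+0.01821) = 0.14408
t = 6: p = 0.14408 + (+0.01990) = 0.16398

0.1640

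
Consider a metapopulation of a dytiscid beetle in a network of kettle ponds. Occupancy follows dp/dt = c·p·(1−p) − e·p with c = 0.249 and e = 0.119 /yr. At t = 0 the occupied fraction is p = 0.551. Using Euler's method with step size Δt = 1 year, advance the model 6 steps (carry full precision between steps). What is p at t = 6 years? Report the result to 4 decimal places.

0.5342

Update rule: p ← p + [c·p·(1−p) − e·p]·Δt with Δt = 1.
step 1: Δp = -0.00397, p = 0.54703
step 2: Δp = -0.00340, p = 0.54364
step 3: Δp = -0.00292, p = 0.54072
step 4: Δp = -0.00251, p = 0.53821
step 5: Δp = -0.00216, p = 0.53605
step 6: Δp = -0.00186, p = 0.53419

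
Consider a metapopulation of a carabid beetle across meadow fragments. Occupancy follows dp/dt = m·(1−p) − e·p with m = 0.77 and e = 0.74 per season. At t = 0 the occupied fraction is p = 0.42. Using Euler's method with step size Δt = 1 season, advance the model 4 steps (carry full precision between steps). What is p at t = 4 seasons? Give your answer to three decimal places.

Update rule: p ← p + [m·(1−p) − e·p]·Δt with Δt = 1.
t = 1: p = 0.42000 + (+0.13580) = 0.55580
t = 2: p = 0.55580 + (-0.06926) = 0.48654
t = 3: p = 0.48654 + (+0.03532) = 0.52186
t = 4: p = 0.52186 + (-0.01801) = 0.50385

0.504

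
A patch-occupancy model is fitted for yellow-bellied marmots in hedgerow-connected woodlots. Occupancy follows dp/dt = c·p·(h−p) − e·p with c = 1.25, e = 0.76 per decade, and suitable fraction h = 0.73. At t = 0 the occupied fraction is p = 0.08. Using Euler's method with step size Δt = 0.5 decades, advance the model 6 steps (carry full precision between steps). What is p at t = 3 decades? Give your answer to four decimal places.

Update rule: p ← p + [c·p·(h−p) − e·p]·Δt with Δt = 0.5.
step 1: Δp = +0.00210, p = 0.08210
step 2: Δp = +0.00205, p = 0.08415
step 3: Δp = +0.00199, p = 0.08614
step 4: Δp = +0.00193, p = 0.08807
step 5: Δp = +0.00187, p = 0.08994
step 6: Δp = +0.00180, p = 0.09174

0.0917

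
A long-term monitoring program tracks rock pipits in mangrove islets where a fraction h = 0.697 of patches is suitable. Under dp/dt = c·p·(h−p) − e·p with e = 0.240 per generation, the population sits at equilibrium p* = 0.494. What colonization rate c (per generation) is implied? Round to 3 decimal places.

At equilibrium c(h−p*) = e, so c = e/(h−p*).
c = 0.240/(0.697 − 0.494) = 0.240/0.2030 = 1.1823.

1.182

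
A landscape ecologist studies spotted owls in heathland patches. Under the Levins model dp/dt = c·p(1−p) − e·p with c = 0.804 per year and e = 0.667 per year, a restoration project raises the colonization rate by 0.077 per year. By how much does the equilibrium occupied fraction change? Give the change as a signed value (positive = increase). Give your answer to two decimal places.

0.07

Before: p* = 1 − 0.667/0.804 = 0.1704.
After the change, c = 0.881, e = 0.667, so p* = 1 − 0.667/0.881 = 0.2429.
Δp* = 0.2429 − 0.1704 = +0.0725.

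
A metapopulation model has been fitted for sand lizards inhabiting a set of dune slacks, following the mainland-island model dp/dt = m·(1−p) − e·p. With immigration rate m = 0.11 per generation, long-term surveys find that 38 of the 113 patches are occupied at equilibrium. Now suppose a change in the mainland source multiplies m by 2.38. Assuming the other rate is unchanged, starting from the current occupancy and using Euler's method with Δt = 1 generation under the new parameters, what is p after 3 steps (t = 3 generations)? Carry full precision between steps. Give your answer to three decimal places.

Observed p* = 38/113 = 0.33628.
Balance m(1−p*) = e·p* gives e = m(1−p*)/p* = 0.11×0.66372/0.33628 = 0.21711.
Starting from p₀ = 0.33628; update p ← p + (dp/dt)·Δt with the new parameters.
step 1: Δp = +0.10075, p = 0.43704
step 2: Δp = +0.05250, p = 0.48954
step 3: Δp = +0.02736, p = 0.51690

0.517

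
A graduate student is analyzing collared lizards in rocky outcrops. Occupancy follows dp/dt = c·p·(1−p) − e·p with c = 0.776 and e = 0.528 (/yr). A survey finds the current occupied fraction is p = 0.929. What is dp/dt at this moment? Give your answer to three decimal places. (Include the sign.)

-0.439

Colonization term: c·p·(1−p) = 0.776×0.929×0.0710 = 0.05118.
Extinction term: e·p = 0.49051.
dp/dt = 0.05118 − 0.49051 = -0.43933.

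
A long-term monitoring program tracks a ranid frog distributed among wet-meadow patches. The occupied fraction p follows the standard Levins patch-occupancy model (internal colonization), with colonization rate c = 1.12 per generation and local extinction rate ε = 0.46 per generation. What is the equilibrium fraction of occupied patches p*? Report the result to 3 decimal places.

At equilibrium, colonization balances extinction: c·p*·(1−p*) = ε·p*.
So p* = 1 − ε/c = 1 − 0.46/1.12 = 1 − 0.4107 = 0.5893.

0.589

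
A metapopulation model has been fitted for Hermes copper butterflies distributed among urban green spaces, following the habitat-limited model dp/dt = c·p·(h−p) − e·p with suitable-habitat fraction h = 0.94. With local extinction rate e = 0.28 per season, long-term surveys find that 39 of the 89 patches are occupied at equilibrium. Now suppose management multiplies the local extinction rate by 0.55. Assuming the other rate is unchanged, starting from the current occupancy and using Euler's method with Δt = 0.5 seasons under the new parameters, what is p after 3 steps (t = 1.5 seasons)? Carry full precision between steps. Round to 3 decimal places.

Observed p* = 39/89 = 0.43820.
Balance c(h−p*) = e gives c = e/(0.94 − 0.43820) = 0.28/0.50180 = 0.55799.
Starting from p₀ = 0.43820; update p ← p + (dp/dt)·Δt with the new parameters.
t = 0.5: p = 0.43820 + (+0.02761) = 0.46581
t = 1: p = 0.46581 + (+0.02576) = 0.49157
t = 1.5: p = 0.49157 + (+0.02365) = 0.51522

0.515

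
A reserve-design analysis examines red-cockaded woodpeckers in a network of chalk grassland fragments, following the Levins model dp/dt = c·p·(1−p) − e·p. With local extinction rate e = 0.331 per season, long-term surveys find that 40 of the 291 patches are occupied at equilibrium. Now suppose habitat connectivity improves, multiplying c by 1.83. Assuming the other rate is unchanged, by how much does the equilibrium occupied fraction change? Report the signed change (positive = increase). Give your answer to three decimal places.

Observed p* = 40/291 = 0.13746.
Balance c(1−p*) = e gives c = e/(1 − 0.13746) = 0.331/0.86254 = 0.38375.
New p* = 1 − e/c = 1 − 0.33100/0.70226 = 0.52866.
Δp* = 0.52866 − 0.13746 = +0.39120.

0.391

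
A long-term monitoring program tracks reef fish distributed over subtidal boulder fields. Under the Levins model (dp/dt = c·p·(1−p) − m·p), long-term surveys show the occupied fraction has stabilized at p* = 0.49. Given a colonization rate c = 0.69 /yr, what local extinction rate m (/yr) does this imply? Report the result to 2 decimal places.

At equilibrium c(1−p*) = m.
m = 0.69 × (1 − 0.49) = 0.69 × 0.5100 = 0.3519.

0.35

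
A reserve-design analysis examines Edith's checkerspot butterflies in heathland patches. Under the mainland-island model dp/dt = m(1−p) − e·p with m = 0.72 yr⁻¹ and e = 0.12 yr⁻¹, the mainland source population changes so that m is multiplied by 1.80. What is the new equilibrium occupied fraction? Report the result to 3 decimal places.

0.915

Before: p* = 0.72/(0.72+0.12) = 0.8571.
After: m = 1.296, e = 0.12; p* = 1.296/1.4160 = 0.9153.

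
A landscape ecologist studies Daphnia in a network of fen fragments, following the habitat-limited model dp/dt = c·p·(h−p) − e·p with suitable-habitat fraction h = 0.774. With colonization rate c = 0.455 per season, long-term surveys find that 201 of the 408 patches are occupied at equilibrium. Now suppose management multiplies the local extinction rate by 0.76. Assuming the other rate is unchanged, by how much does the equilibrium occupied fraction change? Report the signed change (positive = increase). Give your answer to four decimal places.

0.0675

Observed p* = 201/408 = 0.49265.
Balance c(h−p*) = e gives e = 0.455×(0.774 − 0.49265) = 0.12801.
New p* = 0.774 − e/c = 0.774 − 0.09729/0.45500 = 0.56018.
Δp* = 0.56018 − 0.49265 = +0.06753.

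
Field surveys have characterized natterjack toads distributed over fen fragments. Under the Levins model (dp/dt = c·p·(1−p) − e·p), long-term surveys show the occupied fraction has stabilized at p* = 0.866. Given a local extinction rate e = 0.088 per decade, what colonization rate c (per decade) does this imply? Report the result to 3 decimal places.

At equilibrium c(1−p*) = e, so c = e/(1−p*).
c = 0.088/(1 − 0.866) = 0.088/0.1340 = 0.6567.

0.657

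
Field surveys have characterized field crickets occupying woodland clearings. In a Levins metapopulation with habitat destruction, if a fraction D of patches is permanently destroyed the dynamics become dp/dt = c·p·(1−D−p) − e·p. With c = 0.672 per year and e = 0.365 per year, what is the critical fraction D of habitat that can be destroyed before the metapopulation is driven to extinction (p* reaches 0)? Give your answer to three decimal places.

The nontrivial equilibrium is p* = (1−D) − e/c; extinction occurs when this hits zero.
So D_crit = 1 − e/c = 1 − 0.365/0.672 = 1 − 0.5432 = 0.4568.
This equals the undisturbed p*, a classic result of Lande's extension.

0.457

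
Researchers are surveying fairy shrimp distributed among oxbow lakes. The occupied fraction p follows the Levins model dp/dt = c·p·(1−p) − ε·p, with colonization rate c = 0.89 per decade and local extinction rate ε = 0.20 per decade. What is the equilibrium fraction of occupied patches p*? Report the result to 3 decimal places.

0.775

Setting dp/dt = 0 and dividing through by p* gives c·(1−p*) = ε.
So p* = 1 − ε/c = 1 − 0.20/0.89 = 1 − 0.2247 = 0.7753.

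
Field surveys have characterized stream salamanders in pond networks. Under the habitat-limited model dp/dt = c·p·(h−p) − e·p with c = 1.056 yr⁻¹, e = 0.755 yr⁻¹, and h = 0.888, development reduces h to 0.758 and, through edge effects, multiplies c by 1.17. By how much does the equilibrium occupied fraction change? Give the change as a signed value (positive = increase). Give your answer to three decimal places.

-0.026

Before: p* = h − e/c = 0.888 − 0.755/1.056 = 0.888 − 0.7150 = 0.1730.
After: c = 1.23552, e = 0.755, h = 0.758; p* = 0.758 − 0.755/1.23552 = 0.1469.
Δp* = 0.1469 − 0.1730 = -0.0261.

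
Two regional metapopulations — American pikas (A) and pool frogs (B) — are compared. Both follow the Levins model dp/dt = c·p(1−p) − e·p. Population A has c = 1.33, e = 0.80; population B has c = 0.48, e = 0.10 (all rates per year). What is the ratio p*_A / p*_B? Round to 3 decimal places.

0.503

A: p*_A = 1 − 0.80/1.33 = 0.3985.
B: p*_B = 1 − 0.10/0.48 = 0.7917.
p*_A / p*_B = 0.3985/0.7917 = 0.5034.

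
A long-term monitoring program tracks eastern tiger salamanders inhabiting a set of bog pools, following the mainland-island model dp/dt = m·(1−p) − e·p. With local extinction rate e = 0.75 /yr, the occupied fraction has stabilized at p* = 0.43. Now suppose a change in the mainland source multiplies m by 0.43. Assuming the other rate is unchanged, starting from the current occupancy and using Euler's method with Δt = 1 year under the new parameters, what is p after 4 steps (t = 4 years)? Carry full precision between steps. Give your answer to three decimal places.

0.245

Balance m(1−p*) = e·p* gives m = e·p*/(1−p*) = 0.75×0.43000/0.57000 = 0.56579.
Starting from p₀ = 0.43000; update p ← p + (dp/dt)·Δt with the new parameters.
step 1: Δp = -0.18382, p = 0.24618
step 2: Δp = -0.00123, p = 0.24494
step 3: Δp = -0.00001, p = 0.24493
step 4: Δp = -0.00000, p = 0.24493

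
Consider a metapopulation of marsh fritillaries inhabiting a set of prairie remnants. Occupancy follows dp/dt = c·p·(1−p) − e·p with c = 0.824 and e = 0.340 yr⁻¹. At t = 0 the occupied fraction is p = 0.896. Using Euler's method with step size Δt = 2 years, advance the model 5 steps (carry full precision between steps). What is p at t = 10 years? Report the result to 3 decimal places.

0.587

Update rule: p ← p + [c·p·(1−p) − e·p]·Δt with Δt = 2.
  1  |  dp/dt·Δt = -0.455713  |  p_1 = 0.440287
  2  |  dp/dt·Δt = +0.106729  |  p_2 = 0.547016
  3  |  dp/dt·Δt = +0.036386  |  p_3 = 0.583402
  4  |  dp/dt·Δt = +0.003823  |  p_4 = 0.587225
  5  |  dp/dt·Δt = +0.000148  |  p_5 = 0.587374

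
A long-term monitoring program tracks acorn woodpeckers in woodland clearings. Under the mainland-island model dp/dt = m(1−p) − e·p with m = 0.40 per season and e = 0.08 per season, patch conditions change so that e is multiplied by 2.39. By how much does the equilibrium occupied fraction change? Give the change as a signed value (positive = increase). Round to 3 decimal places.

Before: p* = 0.40/(0.40+0.08) = 0.8333.
After: m = 0.4, e = 0.1912; p* = 0.4/0.5912 = 0.6766.
Δp* = 0.6766 − 0.8333 = -0.1567.

-0.157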